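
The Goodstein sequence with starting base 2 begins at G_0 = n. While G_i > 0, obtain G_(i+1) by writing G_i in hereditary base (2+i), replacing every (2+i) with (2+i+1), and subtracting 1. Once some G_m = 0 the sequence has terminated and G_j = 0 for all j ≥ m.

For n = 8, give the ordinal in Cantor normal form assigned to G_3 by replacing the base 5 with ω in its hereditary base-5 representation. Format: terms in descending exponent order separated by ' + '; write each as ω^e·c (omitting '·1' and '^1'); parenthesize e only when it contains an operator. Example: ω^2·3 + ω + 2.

ω^ω·2 + ω^2·2 + ω·2

[0] 8 ≡ 2^(2 + 1) (base 2). Lift 3: 81. −1: 80.
[1] 80 ≡ 2·3^3 + 2·3^2 + 2·3 + 2 (base 3). Lift 4: 554. −1: 553.
[2] 553 ≡ 2·4^4 + 2·4^2 + 2·4 + 1 (base 4). Lift 5: 6311. −1: 6310.
[3] 6310 ≡ 2·5^5 + 2·5^2 + 2·5 (base 5). Lift 6: 93396. −1: 93395.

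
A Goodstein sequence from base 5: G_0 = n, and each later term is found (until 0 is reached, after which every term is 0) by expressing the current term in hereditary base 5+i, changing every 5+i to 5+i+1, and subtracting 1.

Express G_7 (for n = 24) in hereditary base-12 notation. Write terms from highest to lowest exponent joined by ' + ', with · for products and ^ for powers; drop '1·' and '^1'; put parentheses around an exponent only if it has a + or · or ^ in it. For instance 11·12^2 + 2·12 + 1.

(0) 24|_5 = 4·5 + 4 ↦ 4·6 + 4|_6 = 28 ⇒ 27
(1) 27|_6 = 4·6 + 3 ↦ 4·7 + 3|_7 = 31 ⇒ 30
(2) 30|_7 = 4·7 + 2 ↦ 4·8 + 2|_8 = 34 ⇒ 33
(3) 33|_8 = 4·8 + 1 ↦ 4·9 + 1|_9 = 37 ⇒ 36
(4) 36|_9 = 4·9 ↦ 4·10|_10 = 40 ⇒ 39
(5) 39|_10 = 3·10 + 9 ↦ 3·11 + 9|_11 = 42 ⇒ 41
(6) 41|_11 = 3·11 + 8 ↦ 3·12 + 8|_12 = 44 ⇒ 43
(7) 43|_12 = 3·12 + 7 ↦ 3·13 + 7|_13 = 46 ⇒ 45

3·12 + 7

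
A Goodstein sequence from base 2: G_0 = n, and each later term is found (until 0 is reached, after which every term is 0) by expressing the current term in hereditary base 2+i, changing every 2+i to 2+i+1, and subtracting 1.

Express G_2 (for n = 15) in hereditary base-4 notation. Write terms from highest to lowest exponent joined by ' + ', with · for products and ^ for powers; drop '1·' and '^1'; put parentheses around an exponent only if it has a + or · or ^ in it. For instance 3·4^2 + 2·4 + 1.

G_0 = 15. HB_2(15) = 2^(2 + 1) + 2^2 + 2 + 1. Bump = 112. G_1 = 111.
G_1 = 111. HB_3(111) = 3^(3 + 1) + 3^3 + 3. Bump = 1284. G_2 = 1283.

4^(4 + 1) + 4^4 + 3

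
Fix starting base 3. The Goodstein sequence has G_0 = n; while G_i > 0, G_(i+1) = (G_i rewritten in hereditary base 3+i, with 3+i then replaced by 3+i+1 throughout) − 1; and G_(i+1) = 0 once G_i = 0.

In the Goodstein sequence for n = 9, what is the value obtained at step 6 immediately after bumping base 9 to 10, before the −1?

26

step 0: 9 = 3^2; sub 4 for 3: 4^2; = 16; G_1 = 16−1 = 15
step 1: 15 = 3·4 + 3; sub 5 for 4: 3·5 + 3; = 18; G_2 = 18−1 = 17
step 2: 17 = 3·5 + 2; sub 6 for 5: 3·6 + 2; = 20; G_3 = 20−1 = 19
step 3: 19 = 3·6 + 1; sub 7 for 6: 3·7 + 1; = 22; G_4 = 22−1 = 21
step 4: 21 = 3·7; sub 8 for 7: 3·8; = 24; G_5 = 24−1 = 23
step 5: 23 = 2·8 + 7; sub 9 for 8: 2·9 + 7; = 25; G_6 = 25−1 = 24
step 6: 24 = 2·9 + 6; sub 10 for 9: 2·10 + 6; = 26; G_7 = 26−1 = 25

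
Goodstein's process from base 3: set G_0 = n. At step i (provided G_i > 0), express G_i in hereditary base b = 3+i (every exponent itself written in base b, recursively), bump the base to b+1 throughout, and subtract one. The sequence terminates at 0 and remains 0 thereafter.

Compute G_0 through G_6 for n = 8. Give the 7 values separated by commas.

8, 9, 10, 11, 11, 11, 11

(0) 8|_3 = 2·3 + 2 ↦ 2·4 + 2|_4 = 10 ⇒ 9
(1) 9|_4 = 2·4 + 1 ↦ 2·5 + 1|_5 = 11 ⇒ 10
(2) 10|_5 = 2·5 ↦ 2·6|_6 = 12 ⇒ 11
(3) 11|_6 = 6 + 5 ↦ 7 + 5|_7 = 12 ⇒ 11
(4) 11|_7 = 7 + 4 ↦ 8 + 4|_8 = 12 ⇒ 11
(5) 11|_8 = 8 + 3 ↦ 9 + 3|_9 = 12 ⇒ 11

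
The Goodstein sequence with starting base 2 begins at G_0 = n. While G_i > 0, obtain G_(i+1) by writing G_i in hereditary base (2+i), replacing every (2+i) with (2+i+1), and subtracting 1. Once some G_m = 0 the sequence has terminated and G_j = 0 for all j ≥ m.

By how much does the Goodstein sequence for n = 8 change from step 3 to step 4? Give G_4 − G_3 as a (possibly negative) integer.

i=0: 8 = 2^(2 + 1) (b=2); 2→3: 3^(3 + 1) = 81; 81−1 = 80
i=1: 80 = 2·3^3 + 2·3^2 + 2·3 + 2 (b=3); 3→4: 2·4^4 + 2·4^2 + 2·4 + 2 = 554; 554−1 = 553
i=2: 553 = 2·4^4 + 2·4^2 + 2·4 + 1 (b=4); 4→5: 2·5^5 + 2·5^2 + 2·5 + 1 = 6311; 6311−1 = 6310
i=3: 6310 = 2·5^5 + 2·5^2 + 2·5 (b=5); 5→6: 2·6^6 + 2·6^2 + 2·6 = 93396; 93396−1 = 93395

87085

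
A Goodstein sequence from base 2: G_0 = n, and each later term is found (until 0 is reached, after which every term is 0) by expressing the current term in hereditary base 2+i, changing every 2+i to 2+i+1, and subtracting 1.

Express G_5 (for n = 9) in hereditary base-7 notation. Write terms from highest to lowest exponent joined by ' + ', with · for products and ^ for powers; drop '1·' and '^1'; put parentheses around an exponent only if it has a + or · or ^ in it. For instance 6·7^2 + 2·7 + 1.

3·7^7 + 3·7^3 + 3·7^2 + 3·7

G_0 = 9. HB_2(9) = 2^(2 + 1) + 1. Bump = 82. G_1 = 81.
G_1 = 81. HB_3(81) = 3^(3 + 1). Bump = 1024. G_2 = 1023.
G_2 = 1023. HB_4(1023) = 3·4^4 + 3·4^3 + 3·4^2 + 3·4 + 3. Bump = 9843. G_3 = 9842.
G_3 = 9842. HB_5(9842) = 3·5^5 + 3·5^3 + 3·5^2 + 3·5 + 2. Bump = 140744. G_4 = 140743.
G_4 = 140743. HB_6(140743) = 3·6^6 + 3·6^3 + 3·6^2 + 3·6 + 1. Bump = 2471827. G_5 = 2471826.
G_5 = 2471826. HB_7(2471826) = 3·7^7 + 3·7^3 + 3·7^2 + 3·7. Bump = 50333400. G_6 = 50333399.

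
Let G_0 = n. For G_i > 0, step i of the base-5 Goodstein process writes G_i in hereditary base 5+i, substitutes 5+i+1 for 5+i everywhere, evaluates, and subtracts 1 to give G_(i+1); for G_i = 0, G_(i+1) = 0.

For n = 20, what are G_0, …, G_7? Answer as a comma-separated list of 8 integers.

20, 23, 25, 27, 29, 31, 33, 35

(0) 20|_5 = 4·5 ↦ 4·6|_6 = 24 ⇒ 23
(1) 23|_6 = 3·6 + 5 ↦ 3·7 + 5|_7 = 26 ⇒ 25
(2) 25|_7 = 3·7 + 4 ↦ 3·8 + 4|_8 = 28 ⇒ 27
(3) 27|_8 = 3·8 + 3 ↦ 3·9 + 3|_9 = 30 ⇒ 29
(4) 29|_9 = 3·9 + 2 ↦ 3·10 + 2|_10 = 32 ⇒ 31
(5) 31|_10 = 3·10 + 1 ↦ 3·11 + 1|_11 = 34 ⇒ 33
(6) 33|_11 = 3·11 ↦ 3·12|_12 = 36 ⇒ 35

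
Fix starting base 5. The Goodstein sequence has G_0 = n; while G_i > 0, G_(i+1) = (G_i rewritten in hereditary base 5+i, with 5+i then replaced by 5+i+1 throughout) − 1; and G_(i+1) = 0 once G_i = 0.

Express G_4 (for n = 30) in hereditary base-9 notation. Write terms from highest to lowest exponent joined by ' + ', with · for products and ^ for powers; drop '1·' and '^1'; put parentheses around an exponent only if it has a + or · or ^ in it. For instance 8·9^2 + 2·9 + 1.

base 5: 30 = 5^2 + 5; at 6: 6^2 + 6 = 42; next = 41
base 6: 41 = 6^2 + 5; at 7: 7^2 + 5 = 54; next = 53
base 7: 53 = 7^2 + 4; at 8: 8^2 + 4 = 68; next = 67
base 8: 67 = 8^2 + 3; at 9: 9^2 + 3 = 84; next = 83
base 9: 83 = 9^2 + 2; at 10: 10^2 + 2 = 102; next = 101

9^2 + 2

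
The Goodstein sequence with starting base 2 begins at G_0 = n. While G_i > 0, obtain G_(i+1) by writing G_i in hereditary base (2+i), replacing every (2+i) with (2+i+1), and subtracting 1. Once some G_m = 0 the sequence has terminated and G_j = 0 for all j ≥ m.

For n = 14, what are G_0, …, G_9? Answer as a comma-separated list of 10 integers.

(0) 14|_2 = 2^(2 + 1) + 2^2 + 2 ↦ 3^(3 + 1) + 3^3 + 3|_3 = 111 ⇒ 110
(1) 110|_3 = 3^(3 + 1) + 3^3 + 2 ↦ 4^(4 + 1) + 4^4 + 2|_4 = 1282 ⇒ 1281
(2) 1281|_4 = 4^(4 + 1) + 4^4 + 1 ↦ 5^(5 + 1) + 5^5 + 1|_5 = 18751 ⇒ 18750
(3) 18750|_5 = 5^(5 + 1) + 5^5 ↦ 6^(6 + 1) + 6^6|_6 = 326592 ⇒ 326591
(4) 326591|_6 = 6^(6 + 1) + 5·6^5 + 5·6^4 + 5·6^3 + 5·6^2 + 5·6 + 5 ↦ 7^(7 + 1) + 5·7^5 + 5·7^4 + 5·7^3 + 5·7^2 + 5·7 + 5|_7 = 5862841 ⇒ 5862840
(5) 5862840|_7 = 7^(7 + 1) + 5·7^5 + 5·7^4 + 5·7^3 + 5·7^2 + 5·7 + 4 ↦ 8^(8 + 1) + 5·8^5 + 5·8^4 + 5·8^3 + 5·8^2 + 5·8 + 4|_8 = 134404972 ⇒ 134404971
(6) 134404971|_8 = 8^(8 + 1) + 5·8^5 + 5·8^4 + 5·8^3 + 5·8^2 + 5·8 + 3 ↦ 9^(9 + 1) + 5·9^5 + 5·9^4 + 5·9^3 + 5·9^2 + 5·9 + 3|_9 = 3487116549 ⇒ 3487116548
(7) 3487116548|_9 = 9^(9 + 1) + 5·9^5 + 5·9^4 + 5·9^3 + 5·9^2 + 5·9 + 2 ↦ 10^(10 + 1) + 5·10^5 + 5·10^4 + 5·10^3 + 5·10^2 + 5·10 + 2|_10 = 100000555552 ⇒ 100000555551
(8) 100000555551|_10 = 10^(10 + 1) + 5·10^5 + 5·10^4 + 5·10^3 + 5·10^2 + 5·10 + 1 ↦ 11^(11 + 1) + 5·11^5 + 5·11^4 + 5·11^3 + 5·11^2 + 5·11 + 1|_11 = 3138429262497 ⇒ 3138429262496

14, 110, 1281, 18750, 326591, 5862840, 134404971, 3487116548, 100000555551, 3138429262496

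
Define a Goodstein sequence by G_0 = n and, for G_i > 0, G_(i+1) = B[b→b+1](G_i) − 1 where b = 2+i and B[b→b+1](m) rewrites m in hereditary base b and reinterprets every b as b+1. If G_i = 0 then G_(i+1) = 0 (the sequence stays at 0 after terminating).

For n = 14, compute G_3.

18750

(0) 14|_2 = 2^(2 + 1) + 2^2 + 2 ↦ 3^(3 + 1) + 3^3 + 3|_3 = 111 ⇒ 110
(1) 110|_3 = 3^(3 + 1) + 3^3 + 2 ↦ 4^(4 + 1) + 4^4 + 2|_4 = 1282 ⇒ 1281
(2) 1281|_4 = 4^(4 + 1) + 4^4 + 1 ↦ 5^(5 + 1) + 5^5 + 1|_5 = 18751 ⇒ 18750
(3) 18750|_5 = 5^(5 + 1) + 5^5 ↦ 6^(6 + 1) + 6^6|_6 = 326592 ⇒ 326591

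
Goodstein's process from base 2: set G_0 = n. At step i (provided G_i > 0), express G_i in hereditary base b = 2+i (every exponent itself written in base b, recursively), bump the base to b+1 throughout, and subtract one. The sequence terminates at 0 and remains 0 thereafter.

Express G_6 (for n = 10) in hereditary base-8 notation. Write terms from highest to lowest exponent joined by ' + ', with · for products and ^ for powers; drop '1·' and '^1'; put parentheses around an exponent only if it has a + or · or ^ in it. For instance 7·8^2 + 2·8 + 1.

(0) 10|_2 = 2^(2 + 1) + 2 ↦ 3^(3 + 1) + 3|_3 = 84 ⇒ 83
(1) 83|_3 = 3^(3 + 1) + 2 ↦ 4^(4 + 1) + 2|_4 = 1026 ⇒ 1025
(2) 1025|_4 = 4^(4 + 1) + 1 ↦ 5^(5 + 1) + 1|_5 = 15626 ⇒ 15625
(3) 15625|_5 = 5^(5 + 1) ↦ 6^(6 + 1)|_6 = 279936 ⇒ 279935
(4) 279935|_6 = 5·6^6 + 5·6^5 + 5·6^4 + 5·6^3 + 5·6^2 + 5·6 + 5 ↦ 5·7^7 + 5·7^5 + 5·7^4 + 5·7^3 + 5·7^2 + 5·7 + 5|_7 = 4215755 ⇒ 4215754
(5) 4215754|_7 = 5·7^7 + 5·7^5 + 5·7^4 + 5·7^3 + 5·7^2 + 5·7 + 4 ↦ 5·8^8 + 5·8^5 + 5·8^4 + 5·8^3 + 5·8^2 + 5·8 + 4|_8 = 84073324 ⇒ 84073323
(6) 84073323|_8 = 5·8^8 + 5·8^5 + 5·8^4 + 5·8^3 + 5·8^2 + 5·8 + 3 ↦ 5·9^9 + 5·9^5 + 5·9^4 + 5·9^3 + 5·9^2 + 5·9 + 3|_9 = 1937434593 ⇒ 1937434592

5·8^8 + 5·8^5 + 5·8^4 + 5·8^3 + 5·8^2 + 5·8 + 3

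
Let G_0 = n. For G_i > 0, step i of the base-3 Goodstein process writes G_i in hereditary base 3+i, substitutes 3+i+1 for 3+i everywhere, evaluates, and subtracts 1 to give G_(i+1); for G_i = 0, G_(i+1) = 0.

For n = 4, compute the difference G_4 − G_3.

4 —HB3→ 3 + 1 —bump→ 4 + 1 = 5 —(−1)→ 4
4 —HB4→ 4 —bump→ 5 = 5 —(−1)→ 4
4 —HB5→ 4 —bump→ 4 = 4 —(−1)→ 3
3 —HB6→ 3 —bump→ 3 = 3 —(−1)→ 2

-1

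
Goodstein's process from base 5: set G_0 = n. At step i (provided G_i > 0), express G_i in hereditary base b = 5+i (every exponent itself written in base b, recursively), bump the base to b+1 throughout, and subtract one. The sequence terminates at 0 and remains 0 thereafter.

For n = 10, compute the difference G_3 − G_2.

base 5: 10 = 2·5; at 6: 2·6 = 12; next = 11
base 6: 11 = 6 + 5; at 7: 7 + 5 = 12; next = 11
base 7: 11 = 7 + 4; at 8: 8 + 4 = 12; next = 11

0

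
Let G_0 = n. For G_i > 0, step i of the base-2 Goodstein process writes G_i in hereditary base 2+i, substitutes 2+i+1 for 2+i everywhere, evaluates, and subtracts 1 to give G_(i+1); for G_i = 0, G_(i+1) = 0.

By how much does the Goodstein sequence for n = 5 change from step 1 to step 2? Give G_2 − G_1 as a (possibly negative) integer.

228

(0) 5|_2 = 2^2 + 1 ↦ 3^3 + 1|_3 = 28 ⇒ 27
(1) 27|_3 = 3^3 ↦ 4^4|_4 = 256 ⇒ 255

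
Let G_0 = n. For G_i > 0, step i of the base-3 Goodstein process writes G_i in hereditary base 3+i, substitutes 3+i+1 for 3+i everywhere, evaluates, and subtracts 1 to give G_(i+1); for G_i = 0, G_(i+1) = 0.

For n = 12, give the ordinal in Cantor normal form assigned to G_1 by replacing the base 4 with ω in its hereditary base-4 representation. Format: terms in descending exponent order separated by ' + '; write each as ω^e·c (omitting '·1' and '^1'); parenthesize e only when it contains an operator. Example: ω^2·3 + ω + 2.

(0) 12|_3 = 3^2 + 3 ↦ 4^2 + 4|_4 = 20 ⇒ 19
(1) 19|_4 = 4^2 + 3 ↦ 5^2 + 3|_5 = 28 ⇒ 27

ω^2 + 3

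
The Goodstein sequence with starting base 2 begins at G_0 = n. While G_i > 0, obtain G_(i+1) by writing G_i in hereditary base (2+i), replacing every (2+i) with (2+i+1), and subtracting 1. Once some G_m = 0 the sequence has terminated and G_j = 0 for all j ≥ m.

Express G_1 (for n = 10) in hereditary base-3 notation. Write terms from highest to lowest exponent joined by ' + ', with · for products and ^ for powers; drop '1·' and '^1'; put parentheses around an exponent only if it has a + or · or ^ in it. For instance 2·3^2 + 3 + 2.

G_0 = 10. HB_2(10) = 2^(2 + 1) + 2. Bump = 84. G_1 = 83.
G_1 = 83. HB_3(83) = 3^(3 + 1) + 2. Bump = 1026. G_2 = 1025.

3^(3 + 1) + 2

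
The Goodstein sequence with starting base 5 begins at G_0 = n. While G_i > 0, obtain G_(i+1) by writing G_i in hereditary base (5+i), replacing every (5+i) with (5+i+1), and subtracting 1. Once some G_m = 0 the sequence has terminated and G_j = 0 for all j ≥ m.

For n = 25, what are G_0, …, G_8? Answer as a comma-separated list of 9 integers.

25 —HB5→ 5^2 —bump→ 6^2 = 36 —(−1)→ 35
35 —HB6→ 5·6 + 5 —bump→ 5·7 + 5 = 40 —(−1)→ 39
39 —HB7→ 5·7 + 4 —bump→ 5·8 + 4 = 44 —(−1)→ 43
43 —HB8→ 5·8 + 3 —bump→ 5·9 + 3 = 48 —(−1)→ 47
47 —HB9→ 5·9 + 2 —bump→ 5·10 + 2 = 52 —(−1)→ 51
51 —HB10→ 5·10 + 1 —bump→ 5·11 + 1 = 56 —(−1)→ 55
55 —HB11→ 5·11 —bump→ 5·12 = 60 —(−1)→ 59
59 —HB12→ 4·12 + 11 —bump→ 4·13 + 11 = 63 —(−1)→ 62

25, 35, 39, 43, 47, 51, 55, 59, 62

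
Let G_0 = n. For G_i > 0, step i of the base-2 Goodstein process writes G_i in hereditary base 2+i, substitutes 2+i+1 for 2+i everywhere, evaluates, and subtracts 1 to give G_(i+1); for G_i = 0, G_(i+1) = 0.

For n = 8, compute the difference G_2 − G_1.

473

G_0=8  [base 2] 2^(2 + 1)  →[2↦3]→  3^(3 + 1) = 81  −1 ⇒ G_1=80
G_1=80  [base 3] 2·3^3 + 2·3^2 + 2·3 + 2  →[3↦4]→  2·4^4 + 2·4^2 + 2·4 + 2 = 554  −1 ⇒ G_2=553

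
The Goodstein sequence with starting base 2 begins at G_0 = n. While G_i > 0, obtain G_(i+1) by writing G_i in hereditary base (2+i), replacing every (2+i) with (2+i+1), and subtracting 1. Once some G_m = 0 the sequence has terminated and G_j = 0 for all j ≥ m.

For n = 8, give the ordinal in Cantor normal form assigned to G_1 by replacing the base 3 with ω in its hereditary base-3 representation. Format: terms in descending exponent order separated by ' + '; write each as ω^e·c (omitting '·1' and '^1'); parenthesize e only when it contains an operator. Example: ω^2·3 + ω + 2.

[0] 8 ≡ 2^(2 + 1) (base 2). Lift 3: 81. −1: 80.
[1] 80 ≡ 2·3^3 + 2·3^2 + 2·3 + 2 (base 3). Lift 4: 554. −1: 553.

ω^ω·2 + ω^2·2 + ω·2 + 2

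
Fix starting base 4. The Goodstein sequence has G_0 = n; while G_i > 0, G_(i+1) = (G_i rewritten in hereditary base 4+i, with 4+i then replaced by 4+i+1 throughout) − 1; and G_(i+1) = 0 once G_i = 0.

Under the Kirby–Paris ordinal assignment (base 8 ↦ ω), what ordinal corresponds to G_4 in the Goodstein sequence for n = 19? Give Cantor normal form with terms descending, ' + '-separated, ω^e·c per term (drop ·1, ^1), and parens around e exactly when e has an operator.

base 4: 19 = 4^2 + 3; at 5: 5^2 + 3 = 28; next = 27
base 5: 27 = 5^2 + 2; at 6: 6^2 + 2 = 38; next = 37
base 6: 37 = 6^2 + 1; at 7: 7^2 + 1 = 50; next = 49
base 7: 49 = 7^2; at 8: 8^2 = 64; next = 63
base 8: 63 = 7·8 + 7; at 9: 7·9 + 7 = 70; next = 69

ω·7 + 7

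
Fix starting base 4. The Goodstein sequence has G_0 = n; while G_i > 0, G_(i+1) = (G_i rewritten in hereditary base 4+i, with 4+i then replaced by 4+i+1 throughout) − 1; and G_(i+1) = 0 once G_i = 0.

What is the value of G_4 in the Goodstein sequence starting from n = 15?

23

base 4: 15 = 3·4 + 3; at 5: 3·5 + 3 = 18; next = 17
base 5: 17 = 3·5 + 2; at 6: 3·6 + 2 = 20; next = 19
base 6: 19 = 3·6 + 1; at 7: 3·7 + 1 = 22; next = 21
base 7: 21 = 3·7; at 8: 3·8 = 24; next = 23
base 8: 23 = 2·8 + 7; at 9: 2·9 + 7 = 25; next = 24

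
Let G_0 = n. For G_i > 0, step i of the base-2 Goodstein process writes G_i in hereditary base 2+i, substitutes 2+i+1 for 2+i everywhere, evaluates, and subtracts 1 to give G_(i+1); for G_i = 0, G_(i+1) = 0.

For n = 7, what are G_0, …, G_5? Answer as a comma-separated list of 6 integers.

7, 30, 259, 3127, 46657, 823543

step 0: 7 = 2^2 + 2 + 1; sub 3 for 2: 3^3 + 3 + 1; = 31; G_1 = 31−1 = 30
step 1: 30 = 3^3 + 3; sub 4 for 3: 4^4 + 4; = 260; G_2 = 260−1 = 259
step 2: 259 = 4^4 + 3; sub 5 for 4: 5^5 + 3; = 3128; G_3 = 3128−1 = 3127
step 3: 3127 = 5^5 + 2; sub 6 for 5: 6^6 + 2; = 46658; G_4 = 46658−1 = 46657
step 4: 46657 = 6^6 + 1; sub 7 for 6: 7^7 + 1; = 823544; G_5 = 823544−1 = 823543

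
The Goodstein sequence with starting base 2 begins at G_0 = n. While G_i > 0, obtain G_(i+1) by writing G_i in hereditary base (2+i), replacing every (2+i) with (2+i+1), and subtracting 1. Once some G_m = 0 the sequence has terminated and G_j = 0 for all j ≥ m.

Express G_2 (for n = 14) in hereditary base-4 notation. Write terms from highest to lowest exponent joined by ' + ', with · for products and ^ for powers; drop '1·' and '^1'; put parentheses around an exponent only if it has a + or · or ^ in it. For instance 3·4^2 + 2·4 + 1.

4^(4 + 1) + 4^4 + 1

(0) 14|_2 = 2^(2 + 1) + 2^2 + 2 ↦ 3^(3 + 1) + 3^3 + 3|_3 = 111 ⇒ 110
(1) 110|_3 = 3^(3 + 1) + 3^3 + 2 ↦ 4^(4 + 1) + 4^4 + 2|_4 = 1282 ⇒ 1281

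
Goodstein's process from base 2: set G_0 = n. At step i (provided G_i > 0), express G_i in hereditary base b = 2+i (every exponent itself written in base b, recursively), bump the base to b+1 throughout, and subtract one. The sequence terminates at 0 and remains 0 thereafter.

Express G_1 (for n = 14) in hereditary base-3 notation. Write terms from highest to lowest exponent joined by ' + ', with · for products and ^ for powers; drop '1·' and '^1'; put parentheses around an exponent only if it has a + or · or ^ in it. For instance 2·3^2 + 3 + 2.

3^(3 + 1) + 3^3 + 2

G_0=14  [base 2] 2^(2 + 1) + 2^2 + 2  →[2↦3]→  3^(3 + 1) + 3^3 + 3 = 111  −1 ⇒ G_1=110
G_1=110  [base 3] 3^(3 + 1) + 3^3 + 2  →[3↦4]→  4^(4 + 1) + 4^4 + 2 = 1282  −1 ⇒ G_2=1281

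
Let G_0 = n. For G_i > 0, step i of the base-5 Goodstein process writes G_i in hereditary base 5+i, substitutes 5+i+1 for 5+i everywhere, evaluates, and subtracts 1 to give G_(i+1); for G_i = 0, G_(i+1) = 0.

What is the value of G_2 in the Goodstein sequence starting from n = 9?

(0) 9|_5 = 5 + 4 ↦ 6 + 4|_6 = 10 ⇒ 9
(1) 9|_6 = 6 + 3 ↦ 7 + 3|_7 = 10 ⇒ 9
(2) 9|_7 = 7 + 2 ↦ 8 + 2|_8 = 10 ⇒ 9

9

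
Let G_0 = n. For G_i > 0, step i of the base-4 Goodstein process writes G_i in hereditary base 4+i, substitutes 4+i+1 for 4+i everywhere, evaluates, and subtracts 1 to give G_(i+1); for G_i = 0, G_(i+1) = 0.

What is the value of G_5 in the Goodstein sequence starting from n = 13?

20

[0] 13 ≡ 3·4 + 1 (base 4). Lift 5: 16. −1: 15.
[1] 15 ≡ 3·5 (base 5). Lift 6: 18. −1: 17.
[2] 17 ≡ 2·6 + 5 (base 6). Lift 7: 19. −1: 18.
[3] 18 ≡ 2·7 + 4 (base 7). Lift 8: 20. −1: 19.
[4] 19 ≡ 2·8 + 3 (base 8). Lift 9: 21. −1: 20.
[5] 20 ≡ 2·9 + 2 (base 9). Lift 10: 22. −1: 21.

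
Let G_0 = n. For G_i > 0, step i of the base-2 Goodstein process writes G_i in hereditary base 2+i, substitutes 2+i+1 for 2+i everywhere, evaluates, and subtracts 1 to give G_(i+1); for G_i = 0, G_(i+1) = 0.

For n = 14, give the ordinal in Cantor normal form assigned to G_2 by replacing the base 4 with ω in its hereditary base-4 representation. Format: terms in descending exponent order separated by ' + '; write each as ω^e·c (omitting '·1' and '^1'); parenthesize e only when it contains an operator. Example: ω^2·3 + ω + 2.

14 —HB2→ 2^(2 + 1) + 2^2 + 2 —bump→ 3^(3 + 1) + 3^3 + 3 = 111 —(−1)→ 110
110 —HB3→ 3^(3 + 1) + 3^3 + 2 —bump→ 4^(4 + 1) + 4^4 + 2 = 1282 —(−1)→ 1281
1281 —HB4→ 4^(4 + 1) + 4^4 + 1 —bump→ 5^(5 + 1) + 5^5 + 1 = 18751 —(−1)→ 18750

ω^(ω + 1) + ω^ω + 1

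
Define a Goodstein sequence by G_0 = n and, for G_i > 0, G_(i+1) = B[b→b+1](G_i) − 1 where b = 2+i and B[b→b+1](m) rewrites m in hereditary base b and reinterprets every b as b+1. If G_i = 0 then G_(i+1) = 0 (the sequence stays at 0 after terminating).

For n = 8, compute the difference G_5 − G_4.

G_0 = 8. HB_2(8) = 2^(2 + 1). Bump = 81. G_1 = 80.
G_1 = 80. HB_3(80) = 2·3^3 + 2·3^2 + 2·3 + 2. Bump = 554. G_2 = 553.
G_2 = 553. HB_4(553) = 2·4^4 + 2·4^2 + 2·4 + 1. Bump = 6311. G_3 = 6310.
G_3 = 6310. HB_5(6310) = 2·5^5 + 2·5^2 + 2·5. Bump = 93396. G_4 = 93395.
G_4 = 93395. HB_6(93395) = 2·6^6 + 2·6^2 + 6 + 5. Bump = 1647196. G_5 = 1647195.

1553800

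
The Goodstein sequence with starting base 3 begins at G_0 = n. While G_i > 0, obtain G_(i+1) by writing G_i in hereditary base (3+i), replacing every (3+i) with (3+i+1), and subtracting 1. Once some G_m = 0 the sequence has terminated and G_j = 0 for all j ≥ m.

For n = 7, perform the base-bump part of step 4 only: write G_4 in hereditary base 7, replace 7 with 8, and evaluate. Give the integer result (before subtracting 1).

[0] 7 ≡ 2·3 + 1 (base 3). Lift 4: 9. −1: 8.
[1] 8 ≡ 2·4 (base 4). Lift 5: 10. −1: 9.
[2] 9 ≡ 5 + 4 (base 5). Lift 6: 10. −1: 9.
[3] 9 ≡ 6 + 3 (base 6). Lift 7: 10. −1: 9.
[4] 9 ≡ 7 + 2 (base 7). Lift 8: 10. −1: 9.

10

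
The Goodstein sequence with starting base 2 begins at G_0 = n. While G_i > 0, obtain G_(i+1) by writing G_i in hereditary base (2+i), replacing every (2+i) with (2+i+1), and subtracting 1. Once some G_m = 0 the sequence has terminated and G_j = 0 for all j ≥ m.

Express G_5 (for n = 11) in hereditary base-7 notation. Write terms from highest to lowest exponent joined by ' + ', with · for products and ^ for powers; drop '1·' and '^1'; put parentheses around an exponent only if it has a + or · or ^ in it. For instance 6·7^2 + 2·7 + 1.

G_0=11  [base 2] 2^(2 + 1) + 2 + 1  →[2↦3]→  3^(3 + 1) + 3 + 1 = 85  −1 ⇒ G_1=84
G_1=84  [base 3] 3^(3 + 1) + 3  →[3↦4]→  4^(4 + 1) + 4 = 1028  −1 ⇒ G_2=1027
G_2=1027  [base 4] 4^(4 + 1) + 3  →[4↦5]→  5^(5 + 1) + 3 = 15628  −1 ⇒ G_3=15627
G_3=15627  [base 5] 5^(5 + 1) + 2  →[5↦6]→  6^(6 + 1) + 2 = 279938  −1 ⇒ G_4=279937
G_4=279937  [base 6] 6^(6 + 1) + 1  →[6↦7]→  7^(7 + 1) + 1 = 5764802  −1 ⇒ G_5=5764801
G_5=5764801  [base 7] 7^(7 + 1)  →[7↦8]→  8^(8 + 1) = 134217728  −1 ⇒ G_6=134217727

7^(7 + 1)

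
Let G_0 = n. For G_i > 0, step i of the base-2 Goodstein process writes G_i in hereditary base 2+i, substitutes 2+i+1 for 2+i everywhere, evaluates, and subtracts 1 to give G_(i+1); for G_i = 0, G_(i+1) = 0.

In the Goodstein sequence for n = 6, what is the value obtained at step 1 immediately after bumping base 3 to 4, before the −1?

258

6 —HB2→ 2^2 + 2 —bump→ 3^3 + 3 = 30 —(−1)→ 29
29 —HB3→ 3^3 + 2 —bump→ 4^4 + 2 = 258 —(−1)→ 257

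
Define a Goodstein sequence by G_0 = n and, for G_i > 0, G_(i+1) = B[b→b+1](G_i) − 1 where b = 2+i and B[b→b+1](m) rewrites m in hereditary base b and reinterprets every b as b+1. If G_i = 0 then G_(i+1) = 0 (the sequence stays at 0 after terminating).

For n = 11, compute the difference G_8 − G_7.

67328168473

base 2: 11 = 2^(2 + 1) + 2 + 1; at 3: 3^(3 + 1) + 3 + 1 = 85; next = 84
base 3: 84 = 3^(3 + 1) + 3; at 4: 4^(4 + 1) + 4 = 1028; next = 1027
base 4: 1027 = 4^(4 + 1) + 3; at 5: 5^(5 + 1) + 3 = 15628; next = 15627
base 5: 15627 = 5^(5 + 1) + 2; at 6: 6^(6 + 1) + 2 = 279938; next = 279937
base 6: 279937 = 6^(6 + 1) + 1; at 7: 7^(7 + 1) + 1 = 5764802; next = 5764801
base 7: 5764801 = 7^(7 + 1); at 8: 8^(8 + 1) = 134217728; next = 134217727
base 8: 134217727 = 7·8^8 + 7·8^7 + 7·8^6 + 7·8^5 + 7·8^4 + 7·8^3 + 7·8^2 + 7·8 + 7; at 9: 7·9^9 + 7·9^7 + 7·9^6 + 7·9^5 + 7·9^4 + 7·9^3 + 7·9^2 + 7·9 + 7 = 2749609303; next = 2749609302
base 9: 2749609302 = 7·9^9 + 7·9^7 + 7·9^6 + 7·9^5 + 7·9^4 + 7·9^3 + 7·9^2 + 7·9 + 6; at 10: 7·10^10 + 7·10^7 + 7·10^6 + 7·10^5 + 7·10^4 + 7·10^3 + 7·10^2 + 7·10 + 6 = 70077777776; next = 70077777775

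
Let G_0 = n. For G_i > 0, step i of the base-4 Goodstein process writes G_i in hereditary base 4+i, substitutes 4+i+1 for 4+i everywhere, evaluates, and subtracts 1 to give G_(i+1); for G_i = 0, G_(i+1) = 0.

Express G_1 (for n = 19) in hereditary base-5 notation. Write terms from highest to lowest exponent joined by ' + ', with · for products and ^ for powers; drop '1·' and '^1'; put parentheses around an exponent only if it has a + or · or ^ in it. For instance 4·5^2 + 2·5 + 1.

step 0: 19 = 4^2 + 3; sub 5 for 4: 5^2 + 3; = 28; G_1 = 28−1 = 27
step 1: 27 = 5^2 + 2; sub 6 for 5: 6^2 + 2; = 38; G_2 = 38−1 = 37

5^2 + 2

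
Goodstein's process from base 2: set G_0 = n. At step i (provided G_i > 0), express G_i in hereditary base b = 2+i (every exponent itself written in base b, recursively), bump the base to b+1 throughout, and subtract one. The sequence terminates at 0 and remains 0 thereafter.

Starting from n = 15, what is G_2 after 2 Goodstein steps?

1283

G_0=15  [base 2] 2^(2 + 1) + 2^2 + 2 + 1  →[2↦3]→  3^(3 + 1) + 3^3 + 3 + 1 = 112  −1 ⇒ G_1=111
G_1=111  [base 3] 3^(3 + 1) + 3^3 + 3  →[3↦4]→  4^(4 + 1) + 4^4 + 4 = 1284  −1 ⇒ G_2=1283
G_2=1283  [base 4] 4^(4 + 1) + 4^4 + 3  →[4↦5]→  5^(5 + 1) + 5^5 + 3 = 18753  −1 ⇒ G_3=18752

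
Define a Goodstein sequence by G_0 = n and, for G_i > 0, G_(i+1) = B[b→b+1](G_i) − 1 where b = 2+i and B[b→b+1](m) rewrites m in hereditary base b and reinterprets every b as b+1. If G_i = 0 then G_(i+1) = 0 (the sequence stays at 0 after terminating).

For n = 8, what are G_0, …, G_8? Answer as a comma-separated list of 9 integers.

8, 80, 553, 6310, 93395, 1647195, 33554571, 774841151, 20000000211

i=0: 8 = 2^(2 + 1) (b=2); 2→3: 3^(3 + 1) = 81; 81−1 = 80
i=1: 80 = 2·3^3 + 2·3^2 + 2·3 + 2 (b=3); 3→4: 2·4^4 + 2·4^2 + 2·4 + 2 = 554; 554−1 = 553
i=2: 553 = 2·4^4 + 2·4^2 + 2·4 + 1 (b=4); 4→5: 2·5^5 + 2·5^2 + 2·5 + 1 = 6311; 6311−1 = 6310
i=3: 6310 = 2·5^5 + 2·5^2 + 2·5 (b=5); 5→6: 2·6^6 + 2·6^2 + 2·6 = 93396; 93396−1 = 93395
i=4: 93395 = 2·6^6 + 2·6^2 + 6 + 5 (b=6); 6→7: 2·7^7 + 2·7^2 + 7 + 5 = 1647196; 1647196−1 = 1647195
i=5: 1647195 = 2·7^7 + 2·7^2 + 7 + 4 (b=7); 7→8: 2·8^8 + 2·8^2 + 8 + 4 = 33554572; 33554572−1 = 33554571
i=6: 33554571 = 2·8^8 + 2·8^2 + 8 + 3 (b=8); 8→9: 2·9^9 + 2·9^2 + 9 + 3 = 774841152; 774841152−1 = 774841151
i=7: 774841151 = 2·9^9 + 2·9^2 + 9 + 2 (b=9); 9→10: 2·10^10 + 2·10^2 + 10 + 2 = 20000000212; 20000000212−1 = 20000000211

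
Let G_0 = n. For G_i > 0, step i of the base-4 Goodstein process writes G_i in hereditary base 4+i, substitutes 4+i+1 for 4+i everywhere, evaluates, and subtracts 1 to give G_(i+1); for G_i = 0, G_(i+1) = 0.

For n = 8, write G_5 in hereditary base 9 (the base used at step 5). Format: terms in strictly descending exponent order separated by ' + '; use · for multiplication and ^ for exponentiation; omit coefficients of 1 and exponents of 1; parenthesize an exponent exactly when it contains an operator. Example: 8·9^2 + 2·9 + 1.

(0) 8|_4 = 2·4 ↦ 2·5|_5 = 10 ⇒ 9
(1) 9|_5 = 5 + 4 ↦ 6 + 4|_6 = 10 ⇒ 9
(2) 9|_6 = 6 + 3 ↦ 7 + 3|_7 = 10 ⇒ 9
(3) 9|_7 = 7 + 2 ↦ 8 + 2|_8 = 10 ⇒ 9
(4) 9|_8 = 8 + 1 ↦ 9 + 1|_9 = 10 ⇒ 9

9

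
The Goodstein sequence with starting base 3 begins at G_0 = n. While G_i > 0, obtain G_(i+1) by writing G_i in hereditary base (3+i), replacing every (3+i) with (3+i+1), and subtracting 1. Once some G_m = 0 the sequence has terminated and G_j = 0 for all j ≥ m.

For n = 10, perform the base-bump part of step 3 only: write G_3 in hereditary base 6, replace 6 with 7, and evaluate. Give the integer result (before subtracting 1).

31

base 3: 10 = 3^2 + 1; at 4: 4^2 + 1 = 17; next = 16
base 4: 16 = 4^2; at 5: 5^2 = 25; next = 24
base 5: 24 = 4·5 + 4; at 6: 4·6 + 4 = 28; next = 27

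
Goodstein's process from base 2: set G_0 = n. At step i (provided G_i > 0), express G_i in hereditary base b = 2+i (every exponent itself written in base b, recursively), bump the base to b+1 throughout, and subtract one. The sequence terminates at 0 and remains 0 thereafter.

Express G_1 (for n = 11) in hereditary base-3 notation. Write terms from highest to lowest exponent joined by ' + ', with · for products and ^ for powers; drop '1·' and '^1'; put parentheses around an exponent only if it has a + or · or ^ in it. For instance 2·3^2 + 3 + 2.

3^(3 + 1) + 3

base 2: 11 = 2^(2 + 1) + 2 + 1; at 3: 3^(3 + 1) + 3 + 1 = 85; next = 84
base 3: 84 = 3^(3 + 1) + 3; at 4: 4^(4 + 1) + 4 = 1028; next = 1027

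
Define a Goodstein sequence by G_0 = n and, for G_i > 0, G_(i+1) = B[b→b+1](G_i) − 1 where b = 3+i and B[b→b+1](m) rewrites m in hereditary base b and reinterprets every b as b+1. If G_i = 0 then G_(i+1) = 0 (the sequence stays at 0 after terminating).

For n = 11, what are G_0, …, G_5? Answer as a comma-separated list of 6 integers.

11, 17, 25, 35, 39, 43

[0] 11 ≡ 3^2 + 2 (base 3). Lift 4: 18. −1: 17.
[1] 17 ≡ 4^2 + 1 (base 4). Lift 5: 26. −1: 25.
[2] 25 ≡ 5^2 (base 5). Lift 6: 36. −1: 35.
[3] 35 ≡ 5·6 + 5 (base 6). Lift 7: 40. −1: 39.
[4] 39 ≡ 5·7 + 4 (base 7). Lift 8: 44. −1: 43.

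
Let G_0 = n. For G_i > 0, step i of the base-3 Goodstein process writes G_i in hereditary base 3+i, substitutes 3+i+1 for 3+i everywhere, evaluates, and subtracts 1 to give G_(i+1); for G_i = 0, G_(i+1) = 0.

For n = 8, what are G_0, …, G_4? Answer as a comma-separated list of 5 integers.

G_0 = 8. HB_3(8) = 2·3 + 2. Bump = 10. G_1 = 9.
G_1 = 9. HB_4(9) = 2·4 + 1. Bump = 11. G_2 = 10.
G_2 = 10. HB_5(10) = 2·5. Bump = 12. G_3 = 11.
G_3 = 11. HB_6(11) = 6 + 5. Bump = 12. G_4 = 11.

8, 9, 10, 11, 11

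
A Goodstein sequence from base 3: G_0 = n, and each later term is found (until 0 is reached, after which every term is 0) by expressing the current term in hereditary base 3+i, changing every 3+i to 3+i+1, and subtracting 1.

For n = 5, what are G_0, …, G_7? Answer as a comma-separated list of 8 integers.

(0) 5|_3 = 3 + 2 ↦ 4 + 2|_4 = 6 ⇒ 5
(1) 5|_4 = 4 + 1 ↦ 5 + 1|_5 = 6 ⇒ 5
(2) 5|_5 = 5 ↦ 6|_6 = 6 ⇒ 5
(3) 5|_6 = 5 ↦ 5|_7 = 5 ⇒ 4
(4) 4|_7 = 4 ↦ 4|_8 = 4 ⇒ 3
(5) 3|_8 = 3 ↦ 3|_9 = 3 ⇒ 2
(6) 2|_9 = 2 ↦ 2|_10 = 2 ⇒ 1

5, 5, 5, 5, 4, 3, 2, 1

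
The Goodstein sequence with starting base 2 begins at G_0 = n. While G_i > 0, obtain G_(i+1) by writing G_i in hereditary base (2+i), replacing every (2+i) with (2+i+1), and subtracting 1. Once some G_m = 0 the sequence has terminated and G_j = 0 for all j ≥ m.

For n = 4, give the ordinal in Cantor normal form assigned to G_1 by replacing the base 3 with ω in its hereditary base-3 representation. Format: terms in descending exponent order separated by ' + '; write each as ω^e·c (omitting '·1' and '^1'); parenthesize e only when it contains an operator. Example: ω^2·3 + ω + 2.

ω^2·2 + ω·2 + 2

i=0: 4 = 2^2 (b=2); 2→3: 3^3 = 27; 27−1 = 26
i=1: 26 = 2·3^2 + 2·3 + 2 (b=3); 3→4: 2·4^2 + 2·4 + 2 = 42; 42−1 = 41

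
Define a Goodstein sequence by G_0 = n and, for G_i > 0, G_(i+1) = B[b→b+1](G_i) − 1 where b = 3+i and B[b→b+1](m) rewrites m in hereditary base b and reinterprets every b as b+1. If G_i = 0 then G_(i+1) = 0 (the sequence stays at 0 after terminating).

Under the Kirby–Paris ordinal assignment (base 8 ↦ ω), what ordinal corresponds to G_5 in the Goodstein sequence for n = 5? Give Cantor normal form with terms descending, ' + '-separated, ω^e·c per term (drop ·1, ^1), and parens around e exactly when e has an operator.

G_0=5  [base 3] 3 + 2  →[3↦4]→  4 + 2 = 6  −1 ⇒ G_1=5
G_1=5  [base 4] 4 + 1  →[4↦5]→  5 + 1 = 6  −1 ⇒ G_2=5
G_2=5  [base 5] 5  →[5↦6]→  6 = 6  −1 ⇒ G_3=5
G_3=5  [base 6] 5  →[6↦7]→  5 = 5  −1 ⇒ G_4=4
G_4=4  [base 7] 4  →[7↦8]→  4 = 4  −1 ⇒ G_5=3
G_5=3  [base 8] 3  →[8↦9]→  3 = 3  −1 ⇒ G_6=2

3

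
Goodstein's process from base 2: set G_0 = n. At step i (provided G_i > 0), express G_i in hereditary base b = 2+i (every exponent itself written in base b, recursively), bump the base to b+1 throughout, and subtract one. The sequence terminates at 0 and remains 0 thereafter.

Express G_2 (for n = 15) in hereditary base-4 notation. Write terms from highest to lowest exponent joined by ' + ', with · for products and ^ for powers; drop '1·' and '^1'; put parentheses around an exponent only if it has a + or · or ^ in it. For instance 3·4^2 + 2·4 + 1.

4^(4 + 1) + 4^4 + 3

[0] 15 ≡ 2^(2 + 1) + 2^2 + 2 + 1 (base 2). Lift 3: 112. −1: 111.
[1] 111 ≡ 3^(3 + 1) + 3^3 + 3 (base 3). Lift 4: 1284. −1: 1283.
[2] 1283 ≡ 4^(4 + 1) + 4^4 + 3 (base 4). Lift 5: 18753. −1: 18752.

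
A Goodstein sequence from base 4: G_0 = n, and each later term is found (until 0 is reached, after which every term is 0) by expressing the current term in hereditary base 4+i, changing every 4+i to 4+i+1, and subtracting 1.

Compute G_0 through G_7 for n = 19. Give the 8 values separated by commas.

19, 27, 37, 49, 63, 69, 75, 81

G_0 = 19. HB_4(19) = 4^2 + 3. Bump = 28. G_1 = 27.
G_1 = 27. HB_5(27) = 5^2 + 2. Bump = 38. G_2 = 37.
G_2 = 37. HB_6(37) = 6^2 + 1. Bump = 50. G_3 = 49.
G_3 = 49. HB_7(49) = 7^2. Bump = 64. G_4 = 63.
G_4 = 63. HB_8(63) = 7·8 + 7. Bump = 70. G_5 = 69.
G_5 = 69. HB_9(69) = 7·9 + 6. Bump = 76. G_6 = 75.
G_6 = 75. HB_10(75) = 7·10 + 5. Bump = 82. G_7 = 81.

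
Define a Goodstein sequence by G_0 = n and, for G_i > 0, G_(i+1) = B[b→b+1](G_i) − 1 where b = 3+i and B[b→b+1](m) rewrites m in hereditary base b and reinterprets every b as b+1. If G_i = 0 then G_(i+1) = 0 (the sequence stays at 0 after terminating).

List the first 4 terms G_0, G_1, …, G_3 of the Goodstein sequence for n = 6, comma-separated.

6, 7, 7, 7

(0) 6|_3 = 2·3 ↦ 2·4|_4 = 8 ⇒ 7
(1) 7|_4 = 4 + 3 ↦ 5 + 3|_5 = 8 ⇒ 7
(2) 7|_5 = 5 + 2 ↦ 6 + 2|_6 = 8 ⇒ 7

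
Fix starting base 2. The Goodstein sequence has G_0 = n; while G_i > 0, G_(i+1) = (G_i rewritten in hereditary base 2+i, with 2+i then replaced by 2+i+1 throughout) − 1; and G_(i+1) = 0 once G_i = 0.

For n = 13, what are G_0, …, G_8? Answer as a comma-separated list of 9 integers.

step 0: 13 = 2^(2 + 1) + 2^2 + 1; sub 3 for 2: 3^(3 + 1) + 3^3 + 1; = 109; G_1 = 109−1 = 108
step 1: 108 = 3^(3 + 1) + 3^3; sub 4 for 3: 4^(4 + 1) + 4^4; = 1280; G_2 = 1280−1 = 1279
step 2: 1279 = 4^(4 + 1) + 3·4^3 + 3·4^2 + 3·4 + 3; sub 5 for 4: 5^(5 + 1) + 3·5^3 + 3·5^2 + 3·5 + 3; = 16093; G_3 = 16093−1 = 16092
step 3: 16092 = 5^(5 + 1) + 3·5^3 + 3·5^2 + 3·5 + 2; sub 6 for 5: 6^(6 + 1) + 3·6^3 + 3·6^2 + 3·6 + 2; = 280712; G_4 = 280712−1 = 280711
step 4: 280711 = 6^(6 + 1) + 3·6^3 + 3·6^2 + 3·6 + 1; sub 7 for 6: 7^(7 + 1) + 3·7^3 + 3·7^2 + 3·7 + 1; = 5765999; G_5 = 5765999−1 = 5765998
step 5: 5765998 = 7^(7 + 1) + 3·7^3 + 3·7^2 + 3·7; sub 8 for 7: 8^(8 + 1) + 3·8^3 + 3·8^2 + 3·8; = 134219480; G_6 = 134219480−1 = 134219479
step 6: 134219479 = 8^(8 + 1) + 3·8^3 + 3·8^2 + 2·8 + 7; sub 9 for 8: 9^(9 + 1) + 3·9^3 + 3·9^2 + 2·9 + 7; = 3486786856; G_7 = 3486786856−1 = 3486786855
step 7: 3486786855 = 9^(9 + 1) + 3·9^3 + 3·9^2 + 2·9 + 6; sub 10 for 9: 10^(10 + 1) + 3·10^3 + 3·10^2 + 2·10 + 6; = 100000003326; G_8 = 100000003326−1 = 100000003325

13, 108, 1279, 16092, 280711, 5765998, 134219479, 3486786855, 100000003325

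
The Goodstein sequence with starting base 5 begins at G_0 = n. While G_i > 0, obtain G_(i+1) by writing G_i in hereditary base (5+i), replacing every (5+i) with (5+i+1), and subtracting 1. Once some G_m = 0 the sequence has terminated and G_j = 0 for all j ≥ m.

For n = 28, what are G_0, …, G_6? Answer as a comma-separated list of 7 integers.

i=0: 28 = 5^2 + 3 (b=5); 5→6: 6^2 + 3 = 39; 39−1 = 38
i=1: 38 = 6^2 + 2 (b=6); 6→7: 7^2 + 2 = 51; 51−1 = 50
i=2: 50 = 7^2 + 1 (b=7); 7→8: 8^2 + 1 = 65; 65−1 = 64
i=3: 64 = 8^2 (b=8); 8→9: 9^2 = 81; 81−1 = 80
i=4: 80 = 8·9 + 8 (b=9); 9→10: 8·10 + 8 = 88; 88−1 = 87
i=5: 87 = 8·10 + 7 (b=10); 10→11: 8·11 + 7 = 95; 95−1 = 94

28, 38, 50, 64, 80, 87, 94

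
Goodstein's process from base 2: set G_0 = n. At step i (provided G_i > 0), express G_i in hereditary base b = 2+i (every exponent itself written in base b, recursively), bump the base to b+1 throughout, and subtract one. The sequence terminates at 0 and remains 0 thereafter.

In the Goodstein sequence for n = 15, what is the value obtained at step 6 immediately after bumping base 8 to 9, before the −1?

3524450281

(0) 15|_2 = 2^(2 + 1) + 2^2 + 2 + 1 ↦ 3^(3 + 1) + 3^3 + 3 + 1|_3 = 112 ⇒ 111
(1) 111|_3 = 3^(3 + 1) + 3^3 + 3 ↦ 4^(4 + 1) + 4^4 + 4|_4 = 1284 ⇒ 1283
(2) 1283|_4 = 4^(4 + 1) + 4^4 + 3 ↦ 5^(5 + 1) + 5^5 + 3|_5 = 18753 ⇒ 18752
(3) 18752|_5 = 5^(5 + 1) + 5^5 + 2 ↦ 6^(6 + 1) + 6^6 + 2|_6 = 326594 ⇒ 326593
(4) 326593|_6 = 6^(6 + 1) + 6^6 + 1 ↦ 7^(7 + 1) + 7^7 + 1|_7 = 6588345 ⇒ 6588344
(5) 6588344|_7 = 7^(7 + 1) + 7^7 ↦ 8^(8 + 1) + 8^8|_8 = 150994944 ⇒ 150994943
(6) 150994943|_8 = 8^(8 + 1) + 7·8^7 + 7·8^6 + 7·8^5 + 7·8^4 + 7·8^3 + 7·8^2 + 7·8 + 7 ↦ 9^(9 + 1) + 7·9^7 + 7·9^6 + 7·9^5 + 7·9^4 + 7·9^3 + 7·9^2 + 7·9 + 7|_9 = 3524450281 ⇒ 3524450280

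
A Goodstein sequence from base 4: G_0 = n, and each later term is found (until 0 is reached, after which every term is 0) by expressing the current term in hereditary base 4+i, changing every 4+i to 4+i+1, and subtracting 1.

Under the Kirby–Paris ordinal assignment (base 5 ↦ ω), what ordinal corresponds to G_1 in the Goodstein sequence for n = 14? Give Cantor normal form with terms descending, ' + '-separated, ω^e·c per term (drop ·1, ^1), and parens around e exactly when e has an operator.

step 0: 14 = 3·4 + 2; sub 5 for 4: 3·5 + 2; = 17; G_1 = 17−1 = 16
step 1: 16 = 3·5 + 1; sub 6 for 5: 3·6 + 1; = 19; G_2 = 19−1 = 18

ω·3 + 1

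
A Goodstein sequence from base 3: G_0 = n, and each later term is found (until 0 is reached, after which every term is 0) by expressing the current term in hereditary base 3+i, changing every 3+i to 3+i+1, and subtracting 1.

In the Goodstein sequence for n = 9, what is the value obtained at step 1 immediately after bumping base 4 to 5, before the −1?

[0] 9 ≡ 3^2 (base 3). Lift 4: 16. −1: 15.
[1] 15 ≡ 3·4 + 3 (base 4). Lift 5: 18. −1: 17.

18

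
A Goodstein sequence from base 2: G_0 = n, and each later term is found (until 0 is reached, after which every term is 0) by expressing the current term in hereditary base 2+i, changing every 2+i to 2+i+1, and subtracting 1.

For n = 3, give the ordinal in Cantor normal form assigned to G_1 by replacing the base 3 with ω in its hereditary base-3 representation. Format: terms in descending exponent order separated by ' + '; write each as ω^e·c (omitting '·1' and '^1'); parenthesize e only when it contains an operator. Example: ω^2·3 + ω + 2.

step 0: 3 = 2 + 1; sub 3 for 2: 3 + 1; = 4; G_1 = 4−1 = 3
step 1: 3 = 3; sub 4 for 3: 4; = 4; G_2 = 4−1 = 3

ω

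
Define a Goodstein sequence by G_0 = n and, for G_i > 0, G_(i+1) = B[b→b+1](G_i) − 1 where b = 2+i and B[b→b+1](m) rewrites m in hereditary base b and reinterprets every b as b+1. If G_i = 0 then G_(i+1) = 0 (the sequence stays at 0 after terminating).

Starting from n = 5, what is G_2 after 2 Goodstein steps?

G_0 = 5. HB_2(5) = 2^2 + 1. Bump = 28. G_1 = 27.
G_1 = 27. HB_3(27) = 3^3. Bump = 256. G_2 = 255.

255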